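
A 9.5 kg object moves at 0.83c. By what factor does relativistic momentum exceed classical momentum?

p_rel = γmv, p_class = mv
Ratio = γ = 1/√(1 - 0.83²) = 1.793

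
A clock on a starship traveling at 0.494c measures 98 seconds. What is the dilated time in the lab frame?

Proper time Δt₀ = 98 seconds
γ = 1/√(1 - 0.494²) = 1.150
Δt = γΔt₀ = 1.150 × 98 = 112.7 seconds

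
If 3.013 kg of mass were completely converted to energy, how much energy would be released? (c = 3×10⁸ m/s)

Using E = mc²:
c² = (3×10⁸)² = 9×10¹⁶ m²/s²
E = 3.013 × 9×10¹⁶ = 2.712×10¹⁷ J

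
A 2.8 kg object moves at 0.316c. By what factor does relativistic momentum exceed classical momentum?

p_rel = γmv, p_class = mv
Ratio = γ = 1/√(1 - 0.316²) = 1.054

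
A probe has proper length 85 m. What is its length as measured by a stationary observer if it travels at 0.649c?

Proper length L₀ = 85 m
γ = 1/√(1 - 0.649²) = 1.3144
L = L₀/γ = 85/1.3144 = 64.67 m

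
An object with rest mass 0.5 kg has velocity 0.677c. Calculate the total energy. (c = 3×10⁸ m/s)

γ = 1/√(1 - 0.677²) = 1.3587
mc² = 0.5 × (3×10⁸)² = 4.500×10¹⁶ J
E = γmc² = 1.3587 × 4.500×10¹⁶ = 6.114×10¹⁶ J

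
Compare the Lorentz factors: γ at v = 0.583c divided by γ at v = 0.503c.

γ₁ = 1/√(1 - 0.583²) = 1.231
γ₂ = 1/√(1 - 0.503²) = 1.157
γ₁/γ₂ = 1.231/1.157 = 1.064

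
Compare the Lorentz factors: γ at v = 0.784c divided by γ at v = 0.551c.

γ₁ = 1/√(1 - 0.784²) = 1.6109
γ₂ = 1/√(1 - 0.551²) = 1.1983
γ₁/γ₂ = 1.6109/1.1983 = 1.344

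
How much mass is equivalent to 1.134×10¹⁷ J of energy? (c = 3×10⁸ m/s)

From E = mc², we get m = E/c²
c² = (3×10⁸)² = 9×10¹⁶ m²/s²
m = 1.134×10¹⁷ / 9×10¹⁶ = 1.260 kg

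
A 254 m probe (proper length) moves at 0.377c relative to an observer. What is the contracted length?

Proper length L₀ = 254 m
γ = 1/√(1 - 0.377²) = 1.0797
L = L₀/γ = 254/1.0797 = 235.3 m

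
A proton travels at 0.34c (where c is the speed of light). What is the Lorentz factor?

v/c = 0.34, so (v/c)² = 0.1156
1 - (v/c)² = 0.8844
γ = 1/√(0.8844) = 1.063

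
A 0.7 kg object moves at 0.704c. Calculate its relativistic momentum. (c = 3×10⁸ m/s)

γ = 1/√(1 - 0.704²) = 1.408
v = 0.704 × 3×10⁸ = 2.112×10⁸ m/s
p = γmv = 1.408 × 0.7 × 2.112×10⁸ = 2.082×10⁸ kg·m/s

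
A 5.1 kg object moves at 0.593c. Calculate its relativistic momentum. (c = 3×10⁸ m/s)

γ = 1/√(1 - 0.593²) = 1.242
v = 0.593 × 3×10⁸ = 1.779×10⁸ m/s
p = γmv = 1.242 × 5.1 × 1.779×10⁸ = 1.127×10⁹ kg·m/s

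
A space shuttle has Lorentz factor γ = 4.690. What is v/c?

From γ = 1/√(1 - v²/c²):
1/γ² = 1/4.690² = 0.04546
v²/c² = 1 - 0.04546 = 0.9545
v/c = √(0.9545) = 0.9770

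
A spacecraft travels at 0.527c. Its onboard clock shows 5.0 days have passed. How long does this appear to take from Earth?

Proper time Δt₀ = 5.0 days
γ = 1/√(1 - 0.527²) = 1.17666
Δt = γΔt₀ = 1.17666 × 5.0 = 5.883 days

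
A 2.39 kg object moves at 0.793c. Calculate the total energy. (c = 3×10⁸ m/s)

γ = 1/√(1 - 0.793²) = 1.6414
mc² = 2.39 × (3×10⁸)² = 2.151×10¹⁷ J
E = γmc² = 1.6414 × 2.151×10¹⁷ = 3.531×10¹⁷ J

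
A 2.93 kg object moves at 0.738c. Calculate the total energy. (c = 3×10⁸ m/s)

γ = 1/√(1 - 0.738²) = 1.482
mc² = 2.93 × (3×10⁸)² = 2.637×10¹⁷ J
E = γmc² = 1.482 × 2.637×10¹⁷ = 3.908×10¹⁷ J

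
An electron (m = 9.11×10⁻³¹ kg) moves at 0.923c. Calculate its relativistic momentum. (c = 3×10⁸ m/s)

γ = 1/√(1 - 0.923²) = 2.599
v = 0.923 × 3×10⁸ = 2.769×10⁸ m/s
p = γmv = 2.599 × 9.11×10⁻³¹ × 2.769×10⁸ = 6.556×10⁻²² kg·m/s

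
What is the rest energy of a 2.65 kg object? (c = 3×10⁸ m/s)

c² = (3×10⁸)² = 9.000×10¹⁶ m²/s²
E₀ = mc² = 2.65 × 9.000×10¹⁶ = 2.385×10¹⁷ J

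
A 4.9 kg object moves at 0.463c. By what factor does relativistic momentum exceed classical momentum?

p_rel = γmv, p_class = mv
Ratio = γ = 1/√(1 - 0.463²) = 1.128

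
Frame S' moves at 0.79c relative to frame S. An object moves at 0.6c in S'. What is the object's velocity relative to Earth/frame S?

u = (u' + v)/(1 + u'v/c²)
Numerator: 0.6 + 0.79 = 1.39
Denominator: 1 + 0.474 = 1.474
u = 1.39/1.474 = 0.9430c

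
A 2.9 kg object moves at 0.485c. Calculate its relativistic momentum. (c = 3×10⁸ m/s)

γ = 1/√(1 - 0.485²) = 1.1435
v = 0.485 × 3×10⁸ = 1.455×10⁸ m/s
p = γmv = 1.1435 × 2.9 × 1.455×10⁸ = 4.825×10⁸ kg·m/s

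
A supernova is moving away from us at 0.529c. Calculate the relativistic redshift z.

β = 0.529
(1+β)/(1-β) = 1.529/0.471 = 3.246
√(3.246) = 1.8017
z = 1.8017 - 1 = 0.8017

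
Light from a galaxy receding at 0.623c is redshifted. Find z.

β = 0.623
(1+β)/(1-β) = 1.623/0.377 = 4.305
√(4.305) = 2.075
z = 2.075 - 1 = 1.075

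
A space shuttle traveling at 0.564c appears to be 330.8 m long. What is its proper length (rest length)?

Contracted length L = 330.8 m
γ = 1/√(1 - 0.564²) = 1.211
L₀ = γL = 1.211 × 330.8 = 400.6 m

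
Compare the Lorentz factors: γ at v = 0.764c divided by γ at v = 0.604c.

γ₁ = 1/√(1 - 0.764²) = 1.550
γ₂ = 1/√(1 - 0.604²) = 1.255
γ₁/γ₂ = 1.550/1.255 = 1.235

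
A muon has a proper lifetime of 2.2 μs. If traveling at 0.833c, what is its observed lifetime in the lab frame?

Proper lifetime τ₀ = 2.2 μs
γ = 1/√(1 - 0.833²) = 1.8074
τ = γτ₀ = 1.8074 × 2.2 μs = 3.976 μs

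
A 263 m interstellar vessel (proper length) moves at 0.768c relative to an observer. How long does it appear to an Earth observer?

Proper length L₀ = 263 m
γ = 1/√(1 - 0.768²) = 1.5614
L = L₀/γ = 263/1.5614 = 168.4 m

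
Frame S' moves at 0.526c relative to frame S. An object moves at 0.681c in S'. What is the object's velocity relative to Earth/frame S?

u = (u' + v)/(1 + u'v/c²)
Numerator: 0.681 + 0.526 = 1.207
Denominator: 1 + 0.358206 = 1.358206
u = 1.207/1.358206 = 0.8887c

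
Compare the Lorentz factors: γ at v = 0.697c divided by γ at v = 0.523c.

γ₁ = 1/√(1 - 0.697²) = 1.395
γ₂ = 1/√(1 - 0.523²) = 1.173
γ₁/γ₂ = 1.395/1.173 = 1.189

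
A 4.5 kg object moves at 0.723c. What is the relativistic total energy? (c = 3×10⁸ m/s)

γ = 1/√(1 - 0.723²) = 1.4475
mc² = 4.5 × (3×10⁸)² = 4.050×10¹⁷ J
E = γmc² = 1.4475 × 4.050×10¹⁷ = 5.862×10¹⁷ J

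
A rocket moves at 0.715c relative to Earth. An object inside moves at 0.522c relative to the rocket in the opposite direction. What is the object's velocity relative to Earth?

Object's velocity in rocket frame is u' = -0.522c
u = (u' + v)/(1 + u'v/c²) = (v - 0.522)/(1 - 0.522·v/c²)
Numerator: 0.715 - 0.522 = 0.193
Denominator: 1 - 0.37323 = 0.62677
u = 0.193/0.62677 = 0.3079c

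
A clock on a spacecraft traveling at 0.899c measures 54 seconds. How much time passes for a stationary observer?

Proper time Δt₀ = 54 seconds
γ = 1/√(1 - 0.899²) = 2.283
Δt = γΔt₀ = 2.283 × 54 = 123.3 seconds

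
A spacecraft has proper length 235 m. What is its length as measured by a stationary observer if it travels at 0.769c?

Proper length L₀ = 235 m
γ = 1/√(1 - 0.769²) = 1.5643
L = L₀/γ = 235/1.5643 = 150.2 m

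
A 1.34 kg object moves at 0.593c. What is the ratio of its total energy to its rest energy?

E = γmc², E₀ = mc²
E/E₀ = γ = 1/√(1 - 0.593²) = 1.242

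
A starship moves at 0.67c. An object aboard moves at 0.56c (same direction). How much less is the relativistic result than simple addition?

Classical: u' + v = 0.56 + 0.67 = 1.23c
Relativistic: u = (0.56 + 0.67)/(1 + 0.3752) = 1.23/1.3752 = 0.8944c
Difference: 1.23 - 0.8944 = 0.3356c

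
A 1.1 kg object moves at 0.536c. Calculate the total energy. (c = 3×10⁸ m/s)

γ = 1/√(1 - 0.536²) = 1.185
mc² = 1.1 × (3×10⁸)² = 9.900×10¹⁶ J
E = γmc² = 1.185 × 9.900×10¹⁶ = 1.173×10¹⁷ J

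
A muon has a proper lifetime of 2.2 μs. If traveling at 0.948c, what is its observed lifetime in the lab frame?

Proper lifetime τ₀ = 2.2 μs
γ = 1/√(1 - 0.948²) = 3.142
τ = γτ₀ = 3.142 × 2.2 μs = 6.912 μs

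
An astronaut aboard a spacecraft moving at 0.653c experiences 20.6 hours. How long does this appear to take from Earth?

Proper time Δt₀ = 20.6 hours
γ = 1/√(1 - 0.653²) = 1.3204
Δt = γΔt₀ = 1.3204 × 20.6 = 27.20 hours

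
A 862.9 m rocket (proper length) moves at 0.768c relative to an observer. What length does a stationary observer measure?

Proper length L₀ = 862.9 m
γ = 1/√(1 - 0.768²) = 1.5614
L = L₀/γ = 862.9/1.5614 = 552.6 m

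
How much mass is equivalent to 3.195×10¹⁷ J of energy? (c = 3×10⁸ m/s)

From E = mc², we get m = E/c²
c² = (3×10⁸)² = 9×10¹⁶ m²/s²
m = 3.195×10¹⁷ / 9×10¹⁶ = 3.550 kg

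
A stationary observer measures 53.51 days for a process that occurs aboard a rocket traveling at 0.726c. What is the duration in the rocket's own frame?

Dilated time Δt = 53.51 days
γ = 1/√(1 - 0.726²) = 1.454
Δt₀ = Δt/γ = 53.51/1.454 = 36.80 days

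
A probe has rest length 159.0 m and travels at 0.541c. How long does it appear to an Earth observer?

Proper length L₀ = 159.0 m
γ = 1/√(1 - 0.541²) = 1.189
L = L₀/γ = 159.0/1.189 = 133.7 m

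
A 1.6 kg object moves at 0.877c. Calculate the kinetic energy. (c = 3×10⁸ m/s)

γ = 1/√(1 - 0.877²) = 2.081
γ - 1 = 1.081
KE = (γ-1)mc² = 1.081 × 1.6 × (3×10⁸)² = 1.557×10¹⁷ J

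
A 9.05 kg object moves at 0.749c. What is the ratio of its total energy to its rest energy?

E = γmc², E₀ = mc²
E/E₀ = γ = 1/√(1 - 0.749²) = 1.509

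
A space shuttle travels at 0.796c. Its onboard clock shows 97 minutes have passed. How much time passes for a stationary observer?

Proper time Δt₀ = 97 minutes
γ = 1/√(1 - 0.796²) = 1.6521
Δt = γΔt₀ = 1.6521 × 97 = 160.3 minutes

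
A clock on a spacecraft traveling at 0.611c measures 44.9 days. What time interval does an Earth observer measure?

Proper time Δt₀ = 44.9 days
γ = 1/√(1 - 0.611²) = 1.2632
Δt = γΔt₀ = 1.2632 × 44.9 = 56.72 days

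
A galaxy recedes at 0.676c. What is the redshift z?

β = 0.676
(1+β)/(1-β) = 1.676/0.324 = 5.173
√(5.173) = 2.274
z = 2.274 - 1 = 1.274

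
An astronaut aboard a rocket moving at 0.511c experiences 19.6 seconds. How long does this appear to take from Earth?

Proper time Δt₀ = 19.6 seconds
γ = 1/√(1 - 0.511²) = 1.1634
Δt = γΔt₀ = 1.1634 × 19.6 = 22.80 seconds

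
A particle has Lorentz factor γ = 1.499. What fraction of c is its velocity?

From γ = 1/√(1 - v²/c²):
1/γ² = 1/1.499² = 0.4450
v²/c² = 1 - 0.4450 = 0.5550
v/c = √(0.5550) = 0.7450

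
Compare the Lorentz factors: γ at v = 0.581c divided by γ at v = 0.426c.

γ₁ = 1/√(1 - 0.581²) = 1.229
γ₂ = 1/√(1 - 0.426²) = 1.105
γ₁/γ₂ = 1.229/1.105 = 1.112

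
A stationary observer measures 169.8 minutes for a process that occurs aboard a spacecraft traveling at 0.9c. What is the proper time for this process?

Dilated time Δt = 169.8 minutes
γ = 1/√(1 - 0.9²) = 2.2942
Δt₀ = Δt/γ = 169.8/2.2942 = 74.01 minutes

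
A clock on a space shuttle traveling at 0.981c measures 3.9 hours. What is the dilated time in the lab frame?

Proper time Δt₀ = 3.9 hours
γ = 1/√(1 - 0.981²) = 5.154
Δt = γΔt₀ = 5.154 × 3.9 = 20.10 hours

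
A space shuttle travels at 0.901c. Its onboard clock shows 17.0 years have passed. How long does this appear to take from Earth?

Proper time Δt₀ = 17.0 years
γ = 1/√(1 - 0.901²) = 2.305
Δt = γΔt₀ = 2.305 × 17.0 = 39.19 years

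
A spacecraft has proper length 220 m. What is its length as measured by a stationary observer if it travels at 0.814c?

Proper length L₀ = 220 m
γ = 1/√(1 - 0.814²) = 1.722
L = L₀/γ = 220/1.722 = 127.8 m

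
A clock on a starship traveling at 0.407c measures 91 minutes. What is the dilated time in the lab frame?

Proper time Δt₀ = 91 minutes
γ = 1/√(1 - 0.407²) = 1.09478
Δt = γΔt₀ = 1.09478 × 91 = 99.62 minutes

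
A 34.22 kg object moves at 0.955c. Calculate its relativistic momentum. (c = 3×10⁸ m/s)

γ = 1/√(1 - 0.955²) = 3.371
v = 0.955 × 3×10⁸ = 2.865×10⁸ m/s
p = γmv = 3.371 × 34.22 × 2.865×10⁸ = 3.305×10¹⁰ kg·m/s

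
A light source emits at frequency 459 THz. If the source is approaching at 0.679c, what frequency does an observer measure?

β = v/c = 0.679
(1+β)/(1-β) = 1.679/0.321 = 5.231
Doppler factor = √(5.231) = 2.287
f_obs = 459 × 2.287 = 1050 THz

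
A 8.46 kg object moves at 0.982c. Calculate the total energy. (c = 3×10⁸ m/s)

γ = 1/√(1 - 0.982²) = 5.294
mc² = 8.46 × (3×10⁸)² = 7.614×10¹⁷ J
E = γmc² = 5.294 × 7.614×10¹⁷ = 4.031×10¹⁸ J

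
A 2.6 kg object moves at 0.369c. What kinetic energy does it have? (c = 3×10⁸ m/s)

γ = 1/√(1 - 0.369²) = 1.07593
γ - 1 = 0.07593
KE = (γ-1)mc² = 0.07593 × 2.6 × (3×10⁸)² = 1.777×10¹⁶ J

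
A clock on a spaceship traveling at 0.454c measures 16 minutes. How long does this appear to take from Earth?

Proper time Δt₀ = 16 minutes
γ = 1/√(1 - 0.454²) = 1.1223
Δt = γΔt₀ = 1.1223 × 16 = 17.96 minutes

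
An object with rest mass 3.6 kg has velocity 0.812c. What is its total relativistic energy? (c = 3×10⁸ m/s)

γ = 1/√(1 - 0.812²) = 1.7133
mc² = 3.6 × (3×10⁸)² = 3.240×10¹⁷ J
E = γmc² = 1.7133 × 3.240×10¹⁷ = 5.551×10¹⁷ J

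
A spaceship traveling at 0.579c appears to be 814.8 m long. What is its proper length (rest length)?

Contracted length L = 814.8 m
γ = 1/√(1 - 0.579²) = 1.2265
L₀ = γL = 1.2265 × 814.8 = 999.4 m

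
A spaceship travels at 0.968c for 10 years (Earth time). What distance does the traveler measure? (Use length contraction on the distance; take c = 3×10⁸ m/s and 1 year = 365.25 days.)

Earth distance: d = v × t = 0.968c × 10 yr = 9.164×10¹⁶ m
γ = 3.985
d' = d/γ = 9.164×10¹⁶/3.985 = 2.300×10¹⁶ m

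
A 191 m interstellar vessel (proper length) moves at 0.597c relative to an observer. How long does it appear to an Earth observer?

Proper length L₀ = 191 m
γ = 1/√(1 - 0.597²) = 1.247
L = L₀/γ = 191/1.247 = 153.2 m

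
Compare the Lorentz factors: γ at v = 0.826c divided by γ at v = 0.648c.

γ₁ = 1/√(1 - 0.826²) = 1.774
γ₂ = 1/√(1 - 0.648²) = 1.313
γ₁/γ₂ = 1.774/1.313 = 1.351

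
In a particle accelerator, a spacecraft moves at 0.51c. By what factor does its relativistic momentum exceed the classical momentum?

p_rel = γmv, p_class = mv
Ratio = γ = 1/√(1 - 0.51²)
= 1/√(0.7399) = 1.163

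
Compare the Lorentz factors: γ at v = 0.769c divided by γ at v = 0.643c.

γ₁ = 1/√(1 - 0.769²) = 1.564
γ₂ = 1/√(1 - 0.643²) = 1.306
γ₁/γ₂ = 1.564/1.306 = 1.198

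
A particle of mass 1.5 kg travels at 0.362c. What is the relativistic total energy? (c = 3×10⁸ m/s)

γ = 1/√(1 - 0.362²) = 1.0728
mc² = 1.5 × (3×10⁸)² = 1.350×10¹⁷ J
E = γmc² = 1.0728 × 1.350×10¹⁷ = 1.448×10¹⁷ J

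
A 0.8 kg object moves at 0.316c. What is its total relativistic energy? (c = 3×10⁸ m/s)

γ = 1/√(1 - 0.316²) = 1.054
mc² = 0.8 × (3×10⁸)² = 7.200×10¹⁶ J
E = γmc² = 1.054 × 7.200×10¹⁶ = 7.589×10¹⁶ J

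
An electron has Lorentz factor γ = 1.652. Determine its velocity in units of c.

From γ = 1/√(1 - v²/c²):
1/γ² = 1/1.652² = 0.3664
v²/c² = 1 - 0.3664 = 0.6336
v/c = √(0.6336) = 0.7960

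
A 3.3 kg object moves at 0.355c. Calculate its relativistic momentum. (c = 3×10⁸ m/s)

γ = 1/√(1 - 0.355²) = 1.0697
v = 0.355 × 3×10⁸ = 1.065×10⁸ m/s
p = γmv = 1.0697 × 3.3 × 1.065×10⁸ = 3.759×10⁸ kg·m/s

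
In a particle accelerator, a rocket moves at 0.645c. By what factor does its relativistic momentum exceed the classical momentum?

p_rel = γmv, p_class = mv
Ratio = γ = 1/√(1 - 0.645²)
= 1/√(0.583975) = 1.309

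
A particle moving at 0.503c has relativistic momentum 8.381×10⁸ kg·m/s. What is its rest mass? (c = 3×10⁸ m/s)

γ = 1/√(1 - 0.503²) = 1.157
v = 0.503 × 3×10⁸ = 1.509×10⁸ m/s
m = p/(γv) = 8.381×10⁸/(1.157 × 1.509×10⁸) = 4.800 kg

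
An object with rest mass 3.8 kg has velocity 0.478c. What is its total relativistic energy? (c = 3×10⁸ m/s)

γ = 1/√(1 - 0.478²) = 1.1385
mc² = 3.8 × (3×10⁸)² = 3.420×10¹⁷ J
E = γmc² = 1.1385 × 3.420×10¹⁷ = 3.894×10¹⁷ J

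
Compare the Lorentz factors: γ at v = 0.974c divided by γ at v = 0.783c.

γ₁ = 1/√(1 - 0.974²) = 4.4141
γ₂ = 1/√(1 - 0.783²) = 1.6077
γ₁/γ₂ = 4.4141/1.6077 = 2.746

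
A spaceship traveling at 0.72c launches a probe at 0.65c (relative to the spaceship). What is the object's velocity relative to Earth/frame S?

u = (u' + v)/(1 + u'v/c²)
Numerator: 0.65 + 0.72 = 1.37
Denominator: 1 + 0.468 = 1.468
u = 1.37/1.468 = 0.9332c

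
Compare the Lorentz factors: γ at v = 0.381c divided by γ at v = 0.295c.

γ₁ = 1/√(1 - 0.381²) = 1.082
γ₂ = 1/√(1 - 0.295²) = 1.047
γ₁/γ₂ = 1.082/1.047 = 1.033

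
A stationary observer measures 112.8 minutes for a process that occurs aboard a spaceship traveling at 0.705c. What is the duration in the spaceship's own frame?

Dilated time Δt = 112.8 minutes
γ = 1/√(1 - 0.705²) = 1.410
Δt₀ = Δt/γ = 112.8/1.410 = 80.00 minutes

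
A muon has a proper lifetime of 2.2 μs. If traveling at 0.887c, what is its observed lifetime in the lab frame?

Proper lifetime τ₀ = 2.2 μs
γ = 1/√(1 - 0.887²) = 2.1656
τ = γτ₀ = 2.1656 × 2.2 μs = 4.764 μs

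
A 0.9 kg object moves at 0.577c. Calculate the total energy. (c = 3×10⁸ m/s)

γ = 1/√(1 - 0.577²) = 1.22437
mc² = 0.9 × (3×10⁸)² = 8.100×10¹⁶ J
E = γmc² = 1.22437 × 8.100×10¹⁶ = 9.917×10¹⁶ J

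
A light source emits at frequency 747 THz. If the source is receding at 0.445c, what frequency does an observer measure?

β = v/c = 0.445
(1-β)/(1+β) = 0.555/1.445 = 0.38408
Doppler factor = √(0.38408) = 0.6197
f_obs = 747 × 0.6197 = 462.9 THz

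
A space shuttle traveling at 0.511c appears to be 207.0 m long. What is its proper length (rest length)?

Contracted length L = 207.0 m
γ = 1/√(1 - 0.511²) = 1.1634
L₀ = γL = 1.1634 × 207.0 = 240.8 m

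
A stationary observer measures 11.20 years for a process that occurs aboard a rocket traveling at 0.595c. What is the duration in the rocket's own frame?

Dilated time Δt = 11.20 years
γ = 1/√(1 - 0.595²) = 1.2442
Δt₀ = Δt/γ = 11.20/1.2442 = 9.002 years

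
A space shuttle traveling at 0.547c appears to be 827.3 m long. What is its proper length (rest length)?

Contracted length L = 827.3 m
γ = 1/√(1 - 0.547²) = 1.1946
L₀ = γL = 1.1946 × 827.3 = 988.3 m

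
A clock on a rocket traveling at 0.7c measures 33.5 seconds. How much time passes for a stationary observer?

Proper time Δt₀ = 33.5 seconds
γ = 1/√(1 - 0.7²) = 1.4003
Δt = γΔt₀ = 1.4003 × 33.5 = 46.91 seconds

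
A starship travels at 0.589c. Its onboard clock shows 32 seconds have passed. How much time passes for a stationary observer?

Proper time Δt₀ = 32 seconds
γ = 1/√(1 - 0.589²) = 1.2374
Δt = γΔt₀ = 1.2374 × 32 = 39.60 seconds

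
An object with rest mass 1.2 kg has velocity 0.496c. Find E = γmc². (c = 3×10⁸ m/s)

γ = 1/√(1 - 0.496²) = 1.152
mc² = 1.2 × (3×10⁸)² = 1.080×10¹⁷ J
E = γmc² = 1.152 × 1.080×10¹⁷ = 1.244×10¹⁷ J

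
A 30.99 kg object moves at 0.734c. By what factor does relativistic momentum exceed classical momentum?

p_rel = γmv, p_class = mv
Ratio = γ = 1/√(1 - 0.734²) = 1.472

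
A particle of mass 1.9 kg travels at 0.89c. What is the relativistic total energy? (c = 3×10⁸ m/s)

γ = 1/√(1 - 0.89²) = 2.193
mc² = 1.9 × (3×10⁸)² = 1.710×10¹⁷ J
E = γmc² = 2.193 × 1.710×10¹⁷ = 3.750×10¹⁷ J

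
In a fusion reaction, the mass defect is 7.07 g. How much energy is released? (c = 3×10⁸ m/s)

Convert mass defect: Δm = 7.07 g = 0.00707 kg
E = Δm·c² = 0.00707 × (3×10⁸)²
= 0.00707 × 9×10¹⁶ = 6.363×10¹⁴ J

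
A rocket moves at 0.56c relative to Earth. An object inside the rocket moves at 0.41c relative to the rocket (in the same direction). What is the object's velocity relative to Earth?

u = (u' + v)/(1 + u'v/c²)
Numerator: 0.41 + 0.56 = 0.97
Denominator: 1 + 0.2296 = 1.2296
u = 0.97/1.2296 = 0.7889c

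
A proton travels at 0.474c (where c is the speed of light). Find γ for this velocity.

v/c = 0.474, so (v/c)² = 0.224676
1 - (v/c)² = 0.775324
γ = 1/√(0.775324) = 1.136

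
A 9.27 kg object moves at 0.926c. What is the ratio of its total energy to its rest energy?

E = γmc², E₀ = mc²
E/E₀ = γ = 1/√(1 - 0.926²) = 2.649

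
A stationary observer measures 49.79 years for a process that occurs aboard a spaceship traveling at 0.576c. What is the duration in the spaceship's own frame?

Dilated time Δt = 49.79 years
γ = 1/√(1 - 0.576²) = 1.2233
Δt₀ = Δt/γ = 49.79/1.2233 = 40.70 years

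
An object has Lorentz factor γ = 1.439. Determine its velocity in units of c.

From γ = 1/√(1 - v²/c²):
1/γ² = 1/1.439² = 0.4829
v²/c² = 1 - 0.4829 = 0.5171
v/c = √(0.5171) = 0.7191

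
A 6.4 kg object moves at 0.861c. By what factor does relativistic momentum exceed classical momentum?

p_rel = γmv, p_class = mv
Ratio = γ = 1/√(1 - 0.861²) = 1.966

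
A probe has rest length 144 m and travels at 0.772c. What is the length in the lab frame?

Proper length L₀ = 144 m
γ = 1/√(1 - 0.772²) = 1.5733
L = L₀/γ = 144/1.5733 = 91.53 m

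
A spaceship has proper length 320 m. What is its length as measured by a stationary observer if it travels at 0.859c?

Proper length L₀ = 320 m
γ = 1/√(1 - 0.859²) = 1.9532
L = L₀/γ = 320/1.9532 = 163.8 m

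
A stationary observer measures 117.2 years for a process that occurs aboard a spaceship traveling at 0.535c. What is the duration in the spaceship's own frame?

Dilated time Δt = 117.2 years
γ = 1/√(1 - 0.535²) = 1.1836
Δt₀ = Δt/γ = 117.2/1.1836 = 99.02 years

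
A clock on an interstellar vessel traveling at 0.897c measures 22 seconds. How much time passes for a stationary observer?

Proper time Δt₀ = 22 seconds
γ = 1/√(1 - 0.897²) = 2.2623
Δt = γΔt₀ = 2.2623 × 22 = 49.77 seconds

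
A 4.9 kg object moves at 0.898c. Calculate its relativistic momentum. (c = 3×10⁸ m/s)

γ = 1/√(1 - 0.898²) = 2.273
v = 0.898 × 3×10⁸ = 2.694×10⁸ m/s
p = γmv = 2.273 × 4.9 × 2.694×10⁸ = 3.000×10⁹ kg·m/s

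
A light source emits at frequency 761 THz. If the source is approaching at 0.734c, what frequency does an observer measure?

β = v/c = 0.734
(1+β)/(1-β) = 1.734/0.266 = 6.519
Doppler factor = √(6.519) = 2.553
f_obs = 761 × 2.553 = 1943 THz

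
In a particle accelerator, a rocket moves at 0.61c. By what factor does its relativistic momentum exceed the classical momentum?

p_rel = γmv, p_class = mv
Ratio = γ = 1/√(1 - 0.61²)
= 1/√(0.6279) = 1.262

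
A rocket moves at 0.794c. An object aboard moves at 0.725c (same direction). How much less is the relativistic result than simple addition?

Classical: u' + v = 0.725 + 0.794 = 1.519c
Relativistic: u = (0.725 + 0.794)/(1 + 0.57565) = 1.519/1.57565 = 0.9640c
Difference: 1.519 - 0.9640 = 0.5550c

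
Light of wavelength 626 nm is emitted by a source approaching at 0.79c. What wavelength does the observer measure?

β = 0.79
Wavelength Doppler factor = √(0.21/1.79) = √(0.1173) = 0.3425
λ_obs = 626 × 0.3425 = 214.4 nm (blueshift)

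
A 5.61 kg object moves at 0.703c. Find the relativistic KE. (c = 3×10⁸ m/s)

γ = 1/√(1 - 0.703²) = 1.4061
γ - 1 = 0.4061
KE = (γ-1)mc² = 0.4061 × 5.61 × (3×10⁸)² = 2.050×10¹⁷ J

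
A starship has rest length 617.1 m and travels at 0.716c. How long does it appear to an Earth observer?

Proper length L₀ = 617.1 m
γ = 1/√(1 - 0.716²) = 1.4325
L = L₀/γ = 617.1/1.4325 = 430.8 m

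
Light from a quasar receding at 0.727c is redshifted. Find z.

β = 0.727
(1+β)/(1-β) = 1.727/0.273 = 6.326
√(6.326) = 2.515
z = 2.515 - 1 = 1.515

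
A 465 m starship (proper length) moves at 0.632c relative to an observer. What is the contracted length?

Proper length L₀ = 465 m
γ = 1/√(1 - 0.632²) = 1.2904
L = L₀/γ = 465/1.2904 = 360.4 m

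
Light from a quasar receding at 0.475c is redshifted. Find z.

β = 0.475
(1+β)/(1-β) = 1.475/0.525 = 2.8095
√(2.8095) = 1.6762
z = 1.6762 - 1 = 0.6762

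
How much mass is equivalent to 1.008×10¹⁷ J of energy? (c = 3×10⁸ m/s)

From E = mc², we get m = E/c²
c² = (3×10⁸)² = 9×10¹⁶ m²/s²
m = 1.008×10¹⁷ / 9×10¹⁶ = 1.120 kg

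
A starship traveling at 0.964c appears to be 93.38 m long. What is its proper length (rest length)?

Contracted length L = 93.38 m
γ = 1/√(1 - 0.964²) = 3.761
L₀ = γL = 3.761 × 93.38 = 351.2 m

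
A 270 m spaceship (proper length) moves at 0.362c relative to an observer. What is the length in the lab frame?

Proper length L₀ = 270 m
γ = 1/√(1 - 0.362²) = 1.0728
L = L₀/γ = 270/1.0728 = 251.7 m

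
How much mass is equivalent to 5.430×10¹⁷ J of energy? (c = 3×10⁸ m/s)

From E = mc², we get m = E/c²
c² = (3×10⁸)² = 9×10¹⁶ m²/s²
m = 5.430×10¹⁷ / 9×10¹⁶ = 6.033 kg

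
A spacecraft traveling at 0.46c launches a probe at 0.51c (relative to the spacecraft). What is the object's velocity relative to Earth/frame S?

u = (u' + v)/(1 + u'v/c²)
Numerator: 0.51 + 0.46 = 0.97
Denominator: 1 + 0.2346 = 1.2346
u = 0.97/1.2346 = 0.7857c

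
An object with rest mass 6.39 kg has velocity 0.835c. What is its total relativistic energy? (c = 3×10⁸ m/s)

γ = 1/√(1 - 0.835²) = 1.817
mc² = 6.39 × (3×10⁸)² = 5.751×10¹⁷ J
E = γmc² = 1.817 × 5.751×10¹⁷ = 1.045×10¹⁸ J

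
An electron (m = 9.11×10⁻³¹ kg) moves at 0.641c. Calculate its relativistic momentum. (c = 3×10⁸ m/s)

γ = 1/√(1 - 0.641²) = 1.3029
v = 0.641 × 3×10⁸ = 1.923×10⁸ m/s
p = γmv = 1.3029 × 9.11×10⁻³¹ × 1.923×10⁸ = 2.282×10⁻²² kg·m/s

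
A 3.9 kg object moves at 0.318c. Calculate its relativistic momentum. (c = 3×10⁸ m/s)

γ = 1/√(1 - 0.318²) = 1.0548
v = 0.318 × 3×10⁸ = 9.540×10⁷ m/s
p = γmv = 1.0548 × 3.9 × 9.540×10⁷ = 3.924×10⁸ kg·m/s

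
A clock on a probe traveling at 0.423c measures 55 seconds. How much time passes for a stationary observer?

Proper time Δt₀ = 55 seconds
γ = 1/√(1 - 0.423²) = 1.1036
Δt = γΔt₀ = 1.1036 × 55 = 60.70 seconds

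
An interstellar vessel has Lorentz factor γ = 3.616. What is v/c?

From γ = 1/√(1 - v²/c²):
1/γ² = 1/3.616² = 0.07648
v²/c² = 1 - 0.07648 = 0.9235
v/c = √(0.9235) = 0.9610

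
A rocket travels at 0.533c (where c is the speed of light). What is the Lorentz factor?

v/c = 0.533, so (v/c)² = 0.284089
1 - (v/c)² = 0.715911
γ = 1/√(0.715911) = 1.182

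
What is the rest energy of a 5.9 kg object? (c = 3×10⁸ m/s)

c² = (3×10⁸)² = 9.000×10¹⁶ m²/s²
E₀ = mc² = 5.9 × 9.000×10¹⁶ = 5.310×10¹⁷ J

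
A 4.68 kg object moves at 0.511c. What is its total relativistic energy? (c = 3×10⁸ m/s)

γ = 1/√(1 - 0.511²) = 1.1634
mc² = 4.68 × (3×10⁸)² = 4.212×10¹⁷ J
E = γmc² = 1.1634 × 4.212×10¹⁷ = 4.900×10¹⁷ J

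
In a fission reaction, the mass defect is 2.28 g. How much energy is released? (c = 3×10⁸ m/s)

Convert mass defect: Δm = 2.28 g = 0.00228 kg
E = Δm·c² = 0.00228 × (3×10⁸)²
= 0.00228 × 9×10¹⁶ = 2.052×10¹⁴ J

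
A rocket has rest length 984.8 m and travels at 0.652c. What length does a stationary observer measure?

Proper length L₀ = 984.8 m
γ = 1/√(1 - 0.652²) = 1.3189
L = L₀/γ = 984.8/1.3189 = 746.7 m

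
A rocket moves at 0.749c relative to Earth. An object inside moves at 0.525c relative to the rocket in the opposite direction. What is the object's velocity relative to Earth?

Object's velocity in rocket frame is u' = -0.525c
u = (u' + v)/(1 + u'v/c²) = (v - 0.525)/(1 - 0.525·v/c²)
Numerator: 0.749 - 0.525 = 0.224
Denominator: 1 - 0.393225 = 0.606775
u = 0.224/0.606775 = 0.3692c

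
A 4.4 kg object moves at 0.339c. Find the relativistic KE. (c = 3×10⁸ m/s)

γ = 1/√(1 - 0.339²) = 1.06294
γ - 1 = 0.06294
KE = (γ-1)mc² = 0.06294 × 4.4 × (3×10⁸)² = 2.492×10¹⁶ J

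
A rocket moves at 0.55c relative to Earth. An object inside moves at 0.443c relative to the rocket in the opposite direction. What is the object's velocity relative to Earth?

Object's velocity in rocket frame is u' = -0.443c
u = (u' + v)/(1 + u'v/c²) = (v - 0.443)/(1 - 0.443·v/c²)
Numerator: 0.55 - 0.443 = 0.107
Denominator: 1 - 0.24365 = 0.75635
u = 0.107/0.75635 = 0.1415c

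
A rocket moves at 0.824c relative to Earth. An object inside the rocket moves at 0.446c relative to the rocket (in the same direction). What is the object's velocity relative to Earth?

u = (u' + v)/(1 + u'v/c²)
Numerator: 0.446 + 0.824 = 1.27
Denominator: 1 + 0.367504 = 1.367504
u = 1.27/1.367504 = 0.9287c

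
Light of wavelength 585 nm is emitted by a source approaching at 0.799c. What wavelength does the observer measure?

β = 0.799
Wavelength Doppler factor = √(0.201/1.799) = √(0.11173) = 0.33426
λ_obs = 585 × 0.33426 = 195.5 nm (blueshift)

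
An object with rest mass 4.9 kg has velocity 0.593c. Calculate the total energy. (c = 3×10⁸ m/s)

γ = 1/√(1 - 0.593²) = 1.242
mc² = 4.9 × (3×10⁸)² = 4.410×10¹⁷ J
E = γmc² = 1.242 × 4.410×10¹⁷ = 5.477×10¹⁷ J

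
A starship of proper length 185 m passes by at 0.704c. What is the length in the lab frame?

Proper length L₀ = 185 m
γ = 1/√(1 - 0.704²) = 1.408
L = L₀/γ = 185/1.408 = 131.4 m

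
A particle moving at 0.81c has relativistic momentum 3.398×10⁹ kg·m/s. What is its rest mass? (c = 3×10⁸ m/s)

γ = 1/√(1 - 0.81²) = 1.70523
v = 0.81 × 3×10⁸ = 2.430×10⁸ m/s
m = p/(γv) = 3.398×10⁹/(1.70523 × 2.430×10⁸) = 8.200 kg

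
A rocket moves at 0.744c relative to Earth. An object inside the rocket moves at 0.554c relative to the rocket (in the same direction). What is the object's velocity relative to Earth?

u = (u' + v)/(1 + u'v/c²)
Numerator: 0.554 + 0.744 = 1.298
Denominator: 1 + 0.412176 = 1.412176
u = 1.298/1.412176 = 0.9191c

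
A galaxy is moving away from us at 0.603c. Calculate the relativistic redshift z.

β = 0.603
(1+β)/(1-β) = 1.603/0.397 = 4.038
√(4.038) = 2.009
z = 2.009 - 1 = 1.009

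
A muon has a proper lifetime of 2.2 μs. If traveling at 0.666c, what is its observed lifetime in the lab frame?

Proper lifetime τ₀ = 2.2 μs
γ = 1/√(1 - 0.666²) = 1.3406
τ = γτ₀ = 1.3406 × 2.2 μs = 2.949 μs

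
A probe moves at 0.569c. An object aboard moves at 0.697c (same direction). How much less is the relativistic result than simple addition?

Classical: u' + v = 0.697 + 0.569 = 1.266c
Relativistic: u = (0.697 + 0.569)/(1 + 0.396593) = 1.266/1.396593 = 0.9065c
Difference: 1.266 - 0.9065 = 0.3595c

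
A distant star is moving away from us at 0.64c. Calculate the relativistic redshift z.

β = 0.64
(1+β)/(1-β) = 1.64/0.36 = 4.556
√(4.556) = 2.134
z = 2.134 - 1 = 1.134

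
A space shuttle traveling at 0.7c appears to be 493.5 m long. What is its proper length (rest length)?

Contracted length L = 493.5 m
γ = 1/√(1 - 0.7²) = 1.4003
L₀ = γL = 1.4003 × 493.5 = 691.0 m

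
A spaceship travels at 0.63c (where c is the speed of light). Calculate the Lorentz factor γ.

v/c = 0.63, so (v/c)² = 0.3969
1 - (v/c)² = 0.6031
γ = 1/√(0.6031) = 1.288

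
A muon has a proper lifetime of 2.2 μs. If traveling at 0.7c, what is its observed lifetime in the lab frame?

Proper lifetime τ₀ = 2.2 μs
γ = 1/√(1 - 0.7²) = 1.4003
τ = γτ₀ = 1.4003 × 2.2 μs = 3.081 μs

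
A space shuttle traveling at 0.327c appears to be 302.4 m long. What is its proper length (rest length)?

Contracted length L = 302.4 m
γ = 1/√(1 - 0.327²) = 1.0582
L₀ = γL = 1.0582 × 302.4 = 320.0 m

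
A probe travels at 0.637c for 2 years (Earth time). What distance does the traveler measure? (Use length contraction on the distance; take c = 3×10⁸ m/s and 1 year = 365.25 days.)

Earth distance: d = v × t = 0.637c × 2 yr = 1.206×10¹⁶ m
γ = 1.297
d' = d/γ = 1.206×10¹⁶/1.297 = 9.298×10¹⁵ m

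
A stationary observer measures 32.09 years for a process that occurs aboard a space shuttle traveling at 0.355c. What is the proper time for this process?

Dilated time Δt = 32.09 years
γ = 1/√(1 - 0.355²) = 1.0697
Δt₀ = Δt/γ = 32.09/1.0697 = 30.00 years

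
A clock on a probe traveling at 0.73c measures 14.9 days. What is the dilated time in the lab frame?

Proper time Δt₀ = 14.9 days
γ = 1/√(1 - 0.73²) = 1.463
Δt = γΔt₀ = 1.463 × 14.9 = 21.80 days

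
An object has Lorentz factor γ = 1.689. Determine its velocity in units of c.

From γ = 1/√(1 - v²/c²):
1/γ² = 1/1.689² = 0.3505
v²/c² = 1 - 0.3505 = 0.6495
v/c = √(0.6495) = 0.8059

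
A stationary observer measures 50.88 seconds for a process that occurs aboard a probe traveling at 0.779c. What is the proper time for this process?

Dilated time Δt = 50.88 seconds
γ = 1/√(1 - 0.779²) = 1.595
Δt₀ = Δt/γ = 50.88/1.595 = 31.90 seconds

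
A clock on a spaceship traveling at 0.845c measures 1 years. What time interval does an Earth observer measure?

Proper time Δt₀ = 1 years
γ = 1/√(1 - 0.845²) = 1.870
Δt = γΔt₀ = 1.870 × 1 = 1.870 years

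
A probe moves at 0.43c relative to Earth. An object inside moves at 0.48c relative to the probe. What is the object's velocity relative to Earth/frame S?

u = (u' + v)/(1 + u'v/c²)
Numerator: 0.48 + 0.43 = 0.91
Denominator: 1 + 0.2064 = 1.2064
u = 0.91/1.2064 = 0.7543c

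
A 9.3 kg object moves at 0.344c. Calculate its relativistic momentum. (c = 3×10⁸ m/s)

γ = 1/√(1 - 0.344²) = 1.065
v = 0.344 × 3×10⁸ = 1.032×10⁸ m/s
p = γmv = 1.065 × 9.3 × 1.032×10⁸ = 1.022×10⁹ kg·m/s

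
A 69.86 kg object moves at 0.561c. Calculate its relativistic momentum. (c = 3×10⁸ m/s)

γ = 1/√(1 - 0.561²) = 1.208
v = 0.561 × 3×10⁸ = 1.683×10⁸ m/s
p = γmv = 1.208 × 69.86 × 1.683×10⁸ = 1.420×10¹⁰ kg·m/s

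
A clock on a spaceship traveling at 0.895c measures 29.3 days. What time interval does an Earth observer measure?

Proper time Δt₀ = 29.3 days
γ = 1/√(1 - 0.895²) = 2.242
Δt = γΔt₀ = 2.242 × 29.3 = 65.69 days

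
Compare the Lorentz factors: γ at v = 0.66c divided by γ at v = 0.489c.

γ₁ = 1/√(1 - 0.66²) = 1.331
γ₂ = 1/√(1 - 0.489²) = 1.146
γ₁/γ₂ = 1.331/1.146 = 1.161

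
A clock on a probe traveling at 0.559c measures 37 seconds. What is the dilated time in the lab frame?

Proper time Δt₀ = 37 seconds
γ = 1/√(1 - 0.559²) = 1.206
Δt = γΔt₀ = 1.206 × 37 = 44.62 seconds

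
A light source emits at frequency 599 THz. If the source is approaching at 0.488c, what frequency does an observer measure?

β = v/c = 0.488
(1+β)/(1-β) = 1.488/0.512 = 2.906
Doppler factor = √(2.906) = 1.705
f_obs = 599 × 1.705 = 1021 THz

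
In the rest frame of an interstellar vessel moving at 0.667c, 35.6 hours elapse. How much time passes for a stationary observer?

Proper time Δt₀ = 35.6 hours
γ = 1/√(1 - 0.667²) = 1.342
Δt = γΔt₀ = 1.342 × 35.6 = 47.78 hours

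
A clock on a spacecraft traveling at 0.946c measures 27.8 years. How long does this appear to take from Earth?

Proper time Δt₀ = 27.8 years
γ = 1/√(1 - 0.946²) = 3.085
Δt = γΔt₀ = 3.085 × 27.8 = 85.76 years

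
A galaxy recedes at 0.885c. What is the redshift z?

β = 0.885
(1+β)/(1-β) = 1.885/0.115 = 16.391
√(16.391) = 4.049
z = 4.049 - 1 = 3.049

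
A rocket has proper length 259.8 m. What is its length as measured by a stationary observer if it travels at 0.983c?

Proper length L₀ = 259.8 m
γ = 1/√(1 - 0.983²) = 5.446
L = L₀/γ = 259.8/5.446 = 47.70 m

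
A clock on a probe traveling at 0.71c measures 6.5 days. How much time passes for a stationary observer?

Proper time Δt₀ = 6.5 days
γ = 1/√(1 - 0.71²) = 1.420
Δt = γΔt₀ = 1.420 × 6.5 = 9.230 days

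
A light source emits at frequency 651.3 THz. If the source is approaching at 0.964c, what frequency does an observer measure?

β = v/c = 0.964
(1+β)/(1-β) = 1.964/0.036 = 54.56
Doppler factor = √(54.56) = 7.386
f_obs = 651.3 × 7.386 = 4811 THz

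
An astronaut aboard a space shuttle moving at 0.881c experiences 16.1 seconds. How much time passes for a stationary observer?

Proper time Δt₀ = 16.1 seconds
γ = 1/√(1 - 0.881²) = 2.1136
Δt = γΔt₀ = 2.1136 × 16.1 = 34.03 seconds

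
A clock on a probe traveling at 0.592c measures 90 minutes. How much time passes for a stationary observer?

Proper time Δt₀ = 90 minutes
γ = 1/√(1 - 0.592²) = 1.241
Δt = γΔt₀ = 1.241 × 90 = 111.7 minutes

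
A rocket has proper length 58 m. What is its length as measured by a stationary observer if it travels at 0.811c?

Proper length L₀ = 58 m
γ = 1/√(1 - 0.811²) = 1.7093
L = L₀/γ = 58/1.7093 = 33.93 m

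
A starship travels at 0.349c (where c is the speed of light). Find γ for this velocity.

v/c = 0.349, so (v/c)² = 0.121801
1 - (v/c)² = 0.878199
γ = 1/√(0.878199) = 1.067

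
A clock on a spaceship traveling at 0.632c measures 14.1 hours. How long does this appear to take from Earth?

Proper time Δt₀ = 14.1 hours
γ = 1/√(1 - 0.632²) = 1.290
Δt = γΔt₀ = 1.290 × 14.1 = 18.19 hours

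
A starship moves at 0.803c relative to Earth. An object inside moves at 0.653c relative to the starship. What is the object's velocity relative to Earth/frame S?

u = (u' + v)/(1 + u'v/c²)
Numerator: 0.653 + 0.803 = 1.456
Denominator: 1 + 0.524359 = 1.524359
u = 1.456/1.524359 = 0.9552c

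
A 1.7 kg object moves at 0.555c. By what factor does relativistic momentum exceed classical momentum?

p_rel = γmv, p_class = mv
Ratio = γ = 1/√(1 - 0.555²) = 1.202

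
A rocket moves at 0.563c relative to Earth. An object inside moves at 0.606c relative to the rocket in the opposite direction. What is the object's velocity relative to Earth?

Object's velocity in rocket frame is u' = -0.606c
u = (u' + v)/(1 + u'v/c²) = (v - 0.606)/(1 - 0.606·v/c²)
Numerator: 0.563 - 0.606 = -0.043
Denominator: 1 - 0.341178 = 0.658822
u = -0.043/0.658822 = -0.06527c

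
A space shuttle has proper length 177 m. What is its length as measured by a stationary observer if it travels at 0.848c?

Proper length L₀ = 177 m
γ = 1/√(1 - 0.848²) = 1.8868
L = L₀/γ = 177/1.8868 = 93.81 m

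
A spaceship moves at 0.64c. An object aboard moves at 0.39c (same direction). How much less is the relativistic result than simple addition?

Classical: u' + v = 0.39 + 0.64 = 1.03c
Relativistic: u = (0.39 + 0.64)/(1 + 0.2496) = 1.03/1.2496 = 0.8243c
Difference: 1.03 - 0.8243 = 0.2057c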